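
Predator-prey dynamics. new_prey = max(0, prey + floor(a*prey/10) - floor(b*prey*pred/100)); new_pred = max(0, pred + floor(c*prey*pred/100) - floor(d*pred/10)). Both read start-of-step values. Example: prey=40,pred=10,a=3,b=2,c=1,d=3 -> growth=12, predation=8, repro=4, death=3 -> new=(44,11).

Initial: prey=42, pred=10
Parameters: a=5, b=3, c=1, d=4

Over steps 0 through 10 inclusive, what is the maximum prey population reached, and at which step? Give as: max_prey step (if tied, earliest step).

Step 1: prey: 42+21-12=51; pred: 10+4-4=10
Step 2: prey: 51+25-15=61; pred: 10+5-4=11
Step 3: prey: 61+30-20=71; pred: 11+6-4=13
Step 4: prey: 71+35-27=79; pred: 13+9-5=17
Step 5: prey: 79+39-40=78; pred: 17+13-6=24
Step 6: prey: 78+39-56=61; pred: 24+18-9=33
Step 7: prey: 61+30-60=31; pred: 33+20-13=40
Step 8: prey: 31+15-37=9; pred: 40+12-16=36
Step 9: prey: 9+4-9=4; pred: 36+3-14=25
Step 10: prey: 4+2-3=3; pred: 25+1-10=16
Max prey = 79 at step 4

Answer: 79 4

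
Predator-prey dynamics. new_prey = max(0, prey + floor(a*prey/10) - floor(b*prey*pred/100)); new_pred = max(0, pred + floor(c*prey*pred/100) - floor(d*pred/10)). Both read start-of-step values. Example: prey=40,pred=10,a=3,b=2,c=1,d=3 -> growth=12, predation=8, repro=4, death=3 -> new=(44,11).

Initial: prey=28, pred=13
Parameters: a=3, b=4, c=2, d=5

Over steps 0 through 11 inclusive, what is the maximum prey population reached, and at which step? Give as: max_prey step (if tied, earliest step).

Answer: 31 11

Derivation:
Step 1: prey: 28+8-14=22; pred: 13+7-6=14
Step 2: prey: 22+6-12=16; pred: 14+6-7=13
Step 3: prey: 16+4-8=12; pred: 13+4-6=11
Step 4: prey: 12+3-5=10; pred: 11+2-5=8
Step 5: prey: 10+3-3=10; pred: 8+1-4=5
Step 6: prey: 10+3-2=11; pred: 5+1-2=4
Step 7: prey: 11+3-1=13; pred: 4+0-2=2
Step 8: prey: 13+3-1=15; pred: 2+0-1=1
Step 9: prey: 15+4-0=19; pred: 1+0-0=1
Step 10: prey: 19+5-0=24; pred: 1+0-0=1
Step 11: prey: 24+7-0=31; pred: 1+0-0=1
Max prey = 31 at step 11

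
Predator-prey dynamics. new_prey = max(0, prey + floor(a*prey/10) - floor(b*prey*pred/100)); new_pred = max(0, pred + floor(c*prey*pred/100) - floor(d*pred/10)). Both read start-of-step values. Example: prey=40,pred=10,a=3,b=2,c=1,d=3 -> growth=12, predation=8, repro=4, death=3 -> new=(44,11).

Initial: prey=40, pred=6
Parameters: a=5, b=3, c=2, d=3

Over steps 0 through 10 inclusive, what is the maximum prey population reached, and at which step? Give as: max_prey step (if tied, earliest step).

Step 1: prey: 40+20-7=53; pred: 6+4-1=9
Step 2: prey: 53+26-14=65; pred: 9+9-2=16
Step 3: prey: 65+32-31=66; pred: 16+20-4=32
Step 4: prey: 66+33-63=36; pred: 32+42-9=65
Step 5: prey: 36+18-70=0; pred: 65+46-19=92
Step 6: prey: 0+0-0=0; pred: 92+0-27=65
Step 7: prey: 0+0-0=0; pred: 65+0-19=46
Step 8: prey: 0+0-0=0; pred: 46+0-13=33
Step 9: prey: 0+0-0=0; pred: 33+0-9=24
Step 10: prey: 0+0-0=0; pred: 24+0-7=17
Max prey = 66 at step 3

Answer: 66 3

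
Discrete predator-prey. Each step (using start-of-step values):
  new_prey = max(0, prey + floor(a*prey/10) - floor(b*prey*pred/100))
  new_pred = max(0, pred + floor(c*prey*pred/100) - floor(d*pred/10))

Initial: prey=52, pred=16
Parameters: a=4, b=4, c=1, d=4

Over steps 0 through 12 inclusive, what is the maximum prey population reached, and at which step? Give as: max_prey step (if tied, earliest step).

Answer: 70 12

Derivation:
Step 1: prey: 52+20-33=39; pred: 16+8-6=18
Step 2: prey: 39+15-28=26; pred: 18+7-7=18
Step 3: prey: 26+10-18=18; pred: 18+4-7=15
Step 4: prey: 18+7-10=15; pred: 15+2-6=11
Step 5: prey: 15+6-6=15; pred: 11+1-4=8
Step 6: prey: 15+6-4=17; pred: 8+1-3=6
Step 7: prey: 17+6-4=19; pred: 6+1-2=5
Step 8: prey: 19+7-3=23; pred: 5+0-2=3
Step 9: prey: 23+9-2=30; pred: 3+0-1=2
Step 10: prey: 30+12-2=40; pred: 2+0-0=2
Step 11: prey: 40+16-3=53; pred: 2+0-0=2
Step 12: prey: 53+21-4=70; pred: 2+1-0=3
Max prey = 70 at step 12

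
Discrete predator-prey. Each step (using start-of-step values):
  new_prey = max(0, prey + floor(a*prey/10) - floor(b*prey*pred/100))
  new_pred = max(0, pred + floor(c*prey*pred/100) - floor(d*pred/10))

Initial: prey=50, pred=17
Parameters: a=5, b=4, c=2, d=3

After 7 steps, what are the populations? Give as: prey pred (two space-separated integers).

Answer: 0 12

Derivation:
Step 1: prey: 50+25-34=41; pred: 17+17-5=29
Step 2: prey: 41+20-47=14; pred: 29+23-8=44
Step 3: prey: 14+7-24=0; pred: 44+12-13=43
Step 4: prey: 0+0-0=0; pred: 43+0-12=31
Step 5: prey: 0+0-0=0; pred: 31+0-9=22
Step 6: prey: 0+0-0=0; pred: 22+0-6=16
Step 7: prey: 0+0-0=0; pred: 16+0-4=12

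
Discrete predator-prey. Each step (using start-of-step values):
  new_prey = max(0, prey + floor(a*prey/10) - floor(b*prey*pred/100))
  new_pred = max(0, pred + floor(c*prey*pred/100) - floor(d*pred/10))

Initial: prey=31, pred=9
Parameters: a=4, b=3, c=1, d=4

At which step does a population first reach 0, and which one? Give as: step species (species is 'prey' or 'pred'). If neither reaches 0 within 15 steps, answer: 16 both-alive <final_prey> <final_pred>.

Step 1: prey: 31+12-8=35; pred: 9+2-3=8
Step 2: prey: 35+14-8=41; pred: 8+2-3=7
Step 3: prey: 41+16-8=49; pred: 7+2-2=7
Step 4: prey: 49+19-10=58; pred: 7+3-2=8
Step 5: prey: 58+23-13=68; pred: 8+4-3=9
Step 6: prey: 68+27-18=77; pred: 9+6-3=12
Step 7: prey: 77+30-27=80; pred: 12+9-4=17
Step 8: prey: 80+32-40=72; pred: 17+13-6=24
Step 9: prey: 72+28-51=49; pred: 24+17-9=32
Step 10: prey: 49+19-47=21; pred: 32+15-12=35
Step 11: prey: 21+8-22=7; pred: 35+7-14=28
Step 12: prey: 7+2-5=4; pred: 28+1-11=18
Step 13: prey: 4+1-2=3; pred: 18+0-7=11
Step 14: prey: 3+1-0=4; pred: 11+0-4=7
Step 15: prey: 4+1-0=5; pred: 7+0-2=5
No extinction within 15 steps

Answer: 16 both-alive 5 5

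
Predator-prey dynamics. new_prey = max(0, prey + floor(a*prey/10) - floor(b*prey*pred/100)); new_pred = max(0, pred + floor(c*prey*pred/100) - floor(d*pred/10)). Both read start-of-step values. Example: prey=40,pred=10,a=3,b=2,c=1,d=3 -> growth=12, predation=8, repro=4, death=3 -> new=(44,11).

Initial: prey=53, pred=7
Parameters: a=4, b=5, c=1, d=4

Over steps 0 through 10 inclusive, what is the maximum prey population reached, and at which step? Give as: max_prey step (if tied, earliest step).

Answer: 56 1

Derivation:
Step 1: prey: 53+21-18=56; pred: 7+3-2=8
Step 2: prey: 56+22-22=56; pred: 8+4-3=9
Step 3: prey: 56+22-25=53; pred: 9+5-3=11
Step 4: prey: 53+21-29=45; pred: 11+5-4=12
Step 5: prey: 45+18-27=36; pred: 12+5-4=13
Step 6: prey: 36+14-23=27; pred: 13+4-5=12
Step 7: prey: 27+10-16=21; pred: 12+3-4=11
Step 8: prey: 21+8-11=18; pred: 11+2-4=9
Step 9: prey: 18+7-8=17; pred: 9+1-3=7
Step 10: prey: 17+6-5=18; pred: 7+1-2=6
Max prey = 56 at step 1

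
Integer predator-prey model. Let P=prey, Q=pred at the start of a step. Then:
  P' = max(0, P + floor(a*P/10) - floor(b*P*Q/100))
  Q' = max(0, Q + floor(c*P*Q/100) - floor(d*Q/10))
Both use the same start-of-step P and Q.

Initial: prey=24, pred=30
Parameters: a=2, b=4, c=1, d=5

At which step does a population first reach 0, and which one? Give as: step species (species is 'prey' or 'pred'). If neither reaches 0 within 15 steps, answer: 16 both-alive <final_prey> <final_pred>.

Step 1: prey: 24+4-28=0; pred: 30+7-15=22
First extinction: prey at step 1

Answer: 1 prey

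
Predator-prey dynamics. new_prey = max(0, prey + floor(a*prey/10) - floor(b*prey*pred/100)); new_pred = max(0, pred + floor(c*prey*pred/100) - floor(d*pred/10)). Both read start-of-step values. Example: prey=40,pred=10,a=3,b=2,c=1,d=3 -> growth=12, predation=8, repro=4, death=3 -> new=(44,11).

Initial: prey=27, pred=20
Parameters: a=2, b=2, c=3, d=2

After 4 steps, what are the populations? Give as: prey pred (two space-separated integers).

Answer: 0 48

Derivation:
Step 1: prey: 27+5-10=22; pred: 20+16-4=32
Step 2: prey: 22+4-14=12; pred: 32+21-6=47
Step 3: prey: 12+2-11=3; pred: 47+16-9=54
Step 4: prey: 3+0-3=0; pred: 54+4-10=48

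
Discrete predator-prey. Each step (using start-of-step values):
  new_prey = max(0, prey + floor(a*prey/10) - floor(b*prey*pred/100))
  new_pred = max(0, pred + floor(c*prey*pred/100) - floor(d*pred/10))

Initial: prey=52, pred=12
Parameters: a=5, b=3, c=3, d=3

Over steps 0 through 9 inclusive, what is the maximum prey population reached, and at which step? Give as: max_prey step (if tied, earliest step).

Answer: 60 1

Derivation:
Step 1: prey: 52+26-18=60; pred: 12+18-3=27
Step 2: prey: 60+30-48=42; pred: 27+48-8=67
Step 3: prey: 42+21-84=0; pred: 67+84-20=131
Step 4: prey: 0+0-0=0; pred: 131+0-39=92
Step 5: prey: 0+0-0=0; pred: 92+0-27=65
Step 6: prey: 0+0-0=0; pred: 65+0-19=46
Step 7: prey: 0+0-0=0; pred: 46+0-13=33
Step 8: prey: 0+0-0=0; pred: 33+0-9=24
Step 9: prey: 0+0-0=0; pred: 24+0-7=17
Max prey = 60 at step 1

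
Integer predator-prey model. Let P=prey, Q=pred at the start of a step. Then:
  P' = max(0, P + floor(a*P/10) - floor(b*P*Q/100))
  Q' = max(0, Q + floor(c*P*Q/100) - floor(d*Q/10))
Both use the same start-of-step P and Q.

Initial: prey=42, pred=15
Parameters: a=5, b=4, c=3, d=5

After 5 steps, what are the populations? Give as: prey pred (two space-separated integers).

Answer: 0 11

Derivation:
Step 1: prey: 42+21-25=38; pred: 15+18-7=26
Step 2: prey: 38+19-39=18; pred: 26+29-13=42
Step 3: prey: 18+9-30=0; pred: 42+22-21=43
Step 4: prey: 0+0-0=0; pred: 43+0-21=22
Step 5: prey: 0+0-0=0; pred: 22+0-11=11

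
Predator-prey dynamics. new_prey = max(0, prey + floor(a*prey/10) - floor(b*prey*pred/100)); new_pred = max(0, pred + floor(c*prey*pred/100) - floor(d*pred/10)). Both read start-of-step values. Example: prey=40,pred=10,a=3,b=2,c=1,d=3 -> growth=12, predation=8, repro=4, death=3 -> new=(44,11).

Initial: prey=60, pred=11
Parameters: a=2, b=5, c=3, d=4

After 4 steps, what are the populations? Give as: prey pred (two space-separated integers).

Answer: 0 17

Derivation:
Step 1: prey: 60+12-33=39; pred: 11+19-4=26
Step 2: prey: 39+7-50=0; pred: 26+30-10=46
Step 3: prey: 0+0-0=0; pred: 46+0-18=28
Step 4: prey: 0+0-0=0; pred: 28+0-11=17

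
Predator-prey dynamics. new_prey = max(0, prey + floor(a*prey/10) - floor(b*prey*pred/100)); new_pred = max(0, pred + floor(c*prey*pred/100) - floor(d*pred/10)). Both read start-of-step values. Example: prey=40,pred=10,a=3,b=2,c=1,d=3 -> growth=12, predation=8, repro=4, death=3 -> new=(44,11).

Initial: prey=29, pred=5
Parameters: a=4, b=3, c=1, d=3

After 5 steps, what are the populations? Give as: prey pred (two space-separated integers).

Step 1: prey: 29+11-4=36; pred: 5+1-1=5
Step 2: prey: 36+14-5=45; pred: 5+1-1=5
Step 3: prey: 45+18-6=57; pred: 5+2-1=6
Step 4: prey: 57+22-10=69; pred: 6+3-1=8
Step 5: prey: 69+27-16=80; pred: 8+5-2=11

Answer: 80 11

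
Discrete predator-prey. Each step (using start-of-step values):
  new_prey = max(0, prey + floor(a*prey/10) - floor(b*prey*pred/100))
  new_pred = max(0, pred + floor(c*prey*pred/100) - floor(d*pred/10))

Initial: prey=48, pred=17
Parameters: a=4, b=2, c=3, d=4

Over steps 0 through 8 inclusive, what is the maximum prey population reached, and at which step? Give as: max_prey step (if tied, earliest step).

Step 1: prey: 48+19-16=51; pred: 17+24-6=35
Step 2: prey: 51+20-35=36; pred: 35+53-14=74
Step 3: prey: 36+14-53=0; pred: 74+79-29=124
Step 4: prey: 0+0-0=0; pred: 124+0-49=75
Step 5: prey: 0+0-0=0; pred: 75+0-30=45
Step 6: prey: 0+0-0=0; pred: 45+0-18=27
Step 7: prey: 0+0-0=0; pred: 27+0-10=17
Step 8: prey: 0+0-0=0; pred: 17+0-6=11
Max prey = 51 at step 1

Answer: 51 1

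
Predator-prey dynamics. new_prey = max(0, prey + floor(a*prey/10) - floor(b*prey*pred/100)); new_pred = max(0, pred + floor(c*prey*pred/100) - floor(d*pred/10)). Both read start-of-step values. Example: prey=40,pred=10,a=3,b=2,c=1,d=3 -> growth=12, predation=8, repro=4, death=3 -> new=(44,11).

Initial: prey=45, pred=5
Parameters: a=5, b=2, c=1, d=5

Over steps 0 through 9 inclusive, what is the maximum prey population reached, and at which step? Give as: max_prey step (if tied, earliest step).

Step 1: prey: 45+22-4=63; pred: 5+2-2=5
Step 2: prey: 63+31-6=88; pred: 5+3-2=6
Step 3: prey: 88+44-10=122; pred: 6+5-3=8
Step 4: prey: 122+61-19=164; pred: 8+9-4=13
Step 5: prey: 164+82-42=204; pred: 13+21-6=28
Step 6: prey: 204+102-114=192; pred: 28+57-14=71
Step 7: prey: 192+96-272=16; pred: 71+136-35=172
Step 8: prey: 16+8-55=0; pred: 172+27-86=113
Step 9: prey: 0+0-0=0; pred: 113+0-56=57
Max prey = 204 at step 5

Answer: 204 5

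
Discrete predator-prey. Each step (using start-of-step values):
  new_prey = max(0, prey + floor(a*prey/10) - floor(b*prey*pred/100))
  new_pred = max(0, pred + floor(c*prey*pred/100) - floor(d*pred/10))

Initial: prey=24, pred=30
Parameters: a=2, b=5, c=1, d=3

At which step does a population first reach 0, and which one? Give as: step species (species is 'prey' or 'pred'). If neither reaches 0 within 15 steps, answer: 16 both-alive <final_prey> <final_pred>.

Answer: 1 prey

Derivation:
Step 1: prey: 24+4-36=0; pred: 30+7-9=28
First extinction: prey at step 1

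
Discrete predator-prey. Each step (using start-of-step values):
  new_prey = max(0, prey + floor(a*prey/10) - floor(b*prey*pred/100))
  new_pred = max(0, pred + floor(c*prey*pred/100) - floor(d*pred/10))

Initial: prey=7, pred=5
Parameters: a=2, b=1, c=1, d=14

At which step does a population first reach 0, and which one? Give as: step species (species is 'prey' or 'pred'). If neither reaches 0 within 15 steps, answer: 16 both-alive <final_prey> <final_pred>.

Step 1: prey: 7+1-0=8; pred: 5+0-7=0
First extinction: pred at step 1

Answer: 1 pred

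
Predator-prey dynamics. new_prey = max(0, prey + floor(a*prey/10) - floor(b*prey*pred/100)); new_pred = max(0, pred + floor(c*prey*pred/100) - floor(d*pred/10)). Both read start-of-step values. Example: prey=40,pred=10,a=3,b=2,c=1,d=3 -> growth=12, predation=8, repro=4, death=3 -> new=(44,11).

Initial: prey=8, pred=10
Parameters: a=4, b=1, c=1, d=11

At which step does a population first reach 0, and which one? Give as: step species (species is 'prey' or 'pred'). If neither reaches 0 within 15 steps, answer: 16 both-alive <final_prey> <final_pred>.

Step 1: prey: 8+3-0=11; pred: 10+0-11=0
First extinction: pred at step 1

Answer: 1 pred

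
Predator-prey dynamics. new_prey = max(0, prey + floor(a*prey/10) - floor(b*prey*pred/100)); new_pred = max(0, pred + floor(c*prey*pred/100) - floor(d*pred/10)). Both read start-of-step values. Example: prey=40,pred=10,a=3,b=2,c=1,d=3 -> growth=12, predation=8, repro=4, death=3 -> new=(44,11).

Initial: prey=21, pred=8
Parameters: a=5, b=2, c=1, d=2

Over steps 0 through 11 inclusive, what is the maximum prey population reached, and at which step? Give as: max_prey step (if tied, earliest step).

Step 1: prey: 21+10-3=28; pred: 8+1-1=8
Step 2: prey: 28+14-4=38; pred: 8+2-1=9
Step 3: prey: 38+19-6=51; pred: 9+3-1=11
Step 4: prey: 51+25-11=65; pred: 11+5-2=14
Step 5: prey: 65+32-18=79; pred: 14+9-2=21
Step 6: prey: 79+39-33=85; pred: 21+16-4=33
Step 7: prey: 85+42-56=71; pred: 33+28-6=55
Step 8: prey: 71+35-78=28; pred: 55+39-11=83
Step 9: prey: 28+14-46=0; pred: 83+23-16=90
Step 10: prey: 0+0-0=0; pred: 90+0-18=72
Step 11: prey: 0+0-0=0; pred: 72+0-14=58
Max prey = 85 at step 6

Answer: 85 6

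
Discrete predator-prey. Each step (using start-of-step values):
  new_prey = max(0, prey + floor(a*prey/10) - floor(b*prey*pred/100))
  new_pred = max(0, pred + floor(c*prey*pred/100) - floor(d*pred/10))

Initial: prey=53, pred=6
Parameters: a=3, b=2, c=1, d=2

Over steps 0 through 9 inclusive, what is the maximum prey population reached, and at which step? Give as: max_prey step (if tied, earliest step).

Step 1: prey: 53+15-6=62; pred: 6+3-1=8
Step 2: prey: 62+18-9=71; pred: 8+4-1=11
Step 3: prey: 71+21-15=77; pred: 11+7-2=16
Step 4: prey: 77+23-24=76; pred: 16+12-3=25
Step 5: prey: 76+22-38=60; pred: 25+19-5=39
Step 6: prey: 60+18-46=32; pred: 39+23-7=55
Step 7: prey: 32+9-35=6; pred: 55+17-11=61
Step 8: prey: 6+1-7=0; pred: 61+3-12=52
Step 9: prey: 0+0-0=0; pred: 52+0-10=42
Max prey = 77 at step 3

Answer: 77 3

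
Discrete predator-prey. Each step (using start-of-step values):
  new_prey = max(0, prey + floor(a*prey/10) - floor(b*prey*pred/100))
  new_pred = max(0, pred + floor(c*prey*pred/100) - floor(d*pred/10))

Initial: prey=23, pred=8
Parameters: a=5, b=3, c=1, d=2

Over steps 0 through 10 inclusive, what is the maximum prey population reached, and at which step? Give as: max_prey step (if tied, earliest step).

Step 1: prey: 23+11-5=29; pred: 8+1-1=8
Step 2: prey: 29+14-6=37; pred: 8+2-1=9
Step 3: prey: 37+18-9=46; pred: 9+3-1=11
Step 4: prey: 46+23-15=54; pred: 11+5-2=14
Step 5: prey: 54+27-22=59; pred: 14+7-2=19
Step 6: prey: 59+29-33=55; pred: 19+11-3=27
Step 7: prey: 55+27-44=38; pred: 27+14-5=36
Step 8: prey: 38+19-41=16; pred: 36+13-7=42
Step 9: prey: 16+8-20=4; pred: 42+6-8=40
Step 10: prey: 4+2-4=2; pred: 40+1-8=33
Max prey = 59 at step 5

Answer: 59 5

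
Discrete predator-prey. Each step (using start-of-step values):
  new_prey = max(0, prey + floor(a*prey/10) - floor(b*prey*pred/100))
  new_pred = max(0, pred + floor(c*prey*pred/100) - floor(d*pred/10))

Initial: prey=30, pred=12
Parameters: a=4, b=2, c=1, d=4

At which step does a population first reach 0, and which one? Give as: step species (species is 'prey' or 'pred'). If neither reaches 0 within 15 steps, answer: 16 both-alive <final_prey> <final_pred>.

Step 1: prey: 30+12-7=35; pred: 12+3-4=11
Step 2: prey: 35+14-7=42; pred: 11+3-4=10
Step 3: prey: 42+16-8=50; pred: 10+4-4=10
Step 4: prey: 50+20-10=60; pred: 10+5-4=11
Step 5: prey: 60+24-13=71; pred: 11+6-4=13
Step 6: prey: 71+28-18=81; pred: 13+9-5=17
Step 7: prey: 81+32-27=86; pred: 17+13-6=24
Step 8: prey: 86+34-41=79; pred: 24+20-9=35
Step 9: prey: 79+31-55=55; pred: 35+27-14=48
Step 10: prey: 55+22-52=25; pred: 48+26-19=55
Step 11: prey: 25+10-27=8; pred: 55+13-22=46
Step 12: prey: 8+3-7=4; pred: 46+3-18=31
Step 13: prey: 4+1-2=3; pred: 31+1-12=20
Step 14: prey: 3+1-1=3; pred: 20+0-8=12
Step 15: prey: 3+1-0=4; pred: 12+0-4=8
No extinction within 15 steps

Answer: 16 both-alive 4 8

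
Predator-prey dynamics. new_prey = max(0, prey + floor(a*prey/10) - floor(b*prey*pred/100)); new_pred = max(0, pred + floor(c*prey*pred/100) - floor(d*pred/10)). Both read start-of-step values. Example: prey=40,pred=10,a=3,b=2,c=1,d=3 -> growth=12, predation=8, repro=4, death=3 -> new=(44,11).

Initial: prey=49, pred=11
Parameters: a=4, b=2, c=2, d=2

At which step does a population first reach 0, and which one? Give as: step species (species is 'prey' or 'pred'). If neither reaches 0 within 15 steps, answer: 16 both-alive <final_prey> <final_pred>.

Step 1: prey: 49+19-10=58; pred: 11+10-2=19
Step 2: prey: 58+23-22=59; pred: 19+22-3=38
Step 3: prey: 59+23-44=38; pred: 38+44-7=75
Step 4: prey: 38+15-57=0; pred: 75+57-15=117
First extinction: prey at step 4

Answer: 4 prey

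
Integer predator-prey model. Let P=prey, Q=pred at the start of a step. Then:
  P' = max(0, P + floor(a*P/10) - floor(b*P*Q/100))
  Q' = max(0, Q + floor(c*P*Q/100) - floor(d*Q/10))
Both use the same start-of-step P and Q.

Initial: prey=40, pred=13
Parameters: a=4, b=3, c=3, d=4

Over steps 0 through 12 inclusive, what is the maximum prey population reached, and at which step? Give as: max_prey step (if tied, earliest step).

Step 1: prey: 40+16-15=41; pred: 13+15-5=23
Step 2: prey: 41+16-28=29; pred: 23+28-9=42
Step 3: prey: 29+11-36=4; pred: 42+36-16=62
Step 4: prey: 4+1-7=0; pred: 62+7-24=45
Step 5: prey: 0+0-0=0; pred: 45+0-18=27
Step 6: prey: 0+0-0=0; pred: 27+0-10=17
Step 7: prey: 0+0-0=0; pred: 17+0-6=11
Step 8: prey: 0+0-0=0; pred: 11+0-4=7
Step 9: prey: 0+0-0=0; pred: 7+0-2=5
Step 10: prey: 0+0-0=0; pred: 5+0-2=3
Step 11: prey: 0+0-0=0; pred: 3+0-1=2
Step 12: prey: 0+0-0=0; pred: 2+0-0=2
Max prey = 41 at step 1

Answer: 41 1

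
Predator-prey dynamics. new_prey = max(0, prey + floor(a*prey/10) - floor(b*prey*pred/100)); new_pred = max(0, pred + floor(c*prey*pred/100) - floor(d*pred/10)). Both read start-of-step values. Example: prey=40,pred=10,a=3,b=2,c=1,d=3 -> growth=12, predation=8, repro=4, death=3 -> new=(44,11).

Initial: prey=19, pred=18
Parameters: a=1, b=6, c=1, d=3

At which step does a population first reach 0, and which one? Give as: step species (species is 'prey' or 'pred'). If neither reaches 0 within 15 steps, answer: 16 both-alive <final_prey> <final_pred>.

Answer: 1 prey

Derivation:
Step 1: prey: 19+1-20=0; pred: 18+3-5=16
First extinction: prey at step 1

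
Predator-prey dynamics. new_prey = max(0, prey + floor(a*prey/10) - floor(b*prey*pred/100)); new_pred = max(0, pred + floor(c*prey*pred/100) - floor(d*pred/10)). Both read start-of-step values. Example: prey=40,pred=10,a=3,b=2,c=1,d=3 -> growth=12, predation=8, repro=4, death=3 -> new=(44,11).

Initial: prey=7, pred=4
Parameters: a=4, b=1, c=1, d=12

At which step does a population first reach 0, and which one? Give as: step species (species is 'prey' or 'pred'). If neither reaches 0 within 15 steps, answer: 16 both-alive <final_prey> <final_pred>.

Answer: 1 pred

Derivation:
Step 1: prey: 7+2-0=9; pred: 4+0-4=0
First extinction: pred at step 1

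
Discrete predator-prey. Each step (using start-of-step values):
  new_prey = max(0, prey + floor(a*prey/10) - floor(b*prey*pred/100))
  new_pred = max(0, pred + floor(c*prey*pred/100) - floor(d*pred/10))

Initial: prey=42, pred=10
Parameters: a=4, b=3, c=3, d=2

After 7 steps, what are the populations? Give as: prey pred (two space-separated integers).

Answer: 0 39

Derivation:
Step 1: prey: 42+16-12=46; pred: 10+12-2=20
Step 2: prey: 46+18-27=37; pred: 20+27-4=43
Step 3: prey: 37+14-47=4; pred: 43+47-8=82
Step 4: prey: 4+1-9=0; pred: 82+9-16=75
Step 5: prey: 0+0-0=0; pred: 75+0-15=60
Step 6: prey: 0+0-0=0; pred: 60+0-12=48
Step 7: prey: 0+0-0=0; pred: 48+0-9=39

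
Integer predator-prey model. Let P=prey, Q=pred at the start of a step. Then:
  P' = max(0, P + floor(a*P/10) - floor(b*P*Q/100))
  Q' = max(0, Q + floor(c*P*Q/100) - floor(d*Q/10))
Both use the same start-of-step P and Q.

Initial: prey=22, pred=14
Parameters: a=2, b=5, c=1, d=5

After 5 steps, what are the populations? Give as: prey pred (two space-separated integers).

Answer: 8 1

Derivation:
Step 1: prey: 22+4-15=11; pred: 14+3-7=10
Step 2: prey: 11+2-5=8; pred: 10+1-5=6
Step 3: prey: 8+1-2=7; pred: 6+0-3=3
Step 4: prey: 7+1-1=7; pred: 3+0-1=2
Step 5: prey: 7+1-0=8; pred: 2+0-1=1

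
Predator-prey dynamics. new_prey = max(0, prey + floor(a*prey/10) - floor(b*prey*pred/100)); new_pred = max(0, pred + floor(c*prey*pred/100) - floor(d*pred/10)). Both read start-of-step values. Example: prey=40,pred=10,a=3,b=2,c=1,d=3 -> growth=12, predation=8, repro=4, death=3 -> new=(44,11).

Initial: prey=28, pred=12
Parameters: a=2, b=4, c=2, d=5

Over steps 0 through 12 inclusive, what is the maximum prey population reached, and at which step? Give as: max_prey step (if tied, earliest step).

Answer: 30 12

Derivation:
Step 1: prey: 28+5-13=20; pred: 12+6-6=12
Step 2: prey: 20+4-9=15; pred: 12+4-6=10
Step 3: prey: 15+3-6=12; pred: 10+3-5=8
Step 4: prey: 12+2-3=11; pred: 8+1-4=5
Step 5: prey: 11+2-2=11; pred: 5+1-2=4
Step 6: prey: 11+2-1=12; pred: 4+0-2=2
Step 7: prey: 12+2-0=14; pred: 2+0-1=1
Step 8: prey: 14+2-0=16; pred: 1+0-0=1
Step 9: prey: 16+3-0=19; pred: 1+0-0=1
Step 10: prey: 19+3-0=22; pred: 1+0-0=1
Step 11: prey: 22+4-0=26; pred: 1+0-0=1
Step 12: prey: 26+5-1=30; pred: 1+0-0=1
Max prey = 30 at step 12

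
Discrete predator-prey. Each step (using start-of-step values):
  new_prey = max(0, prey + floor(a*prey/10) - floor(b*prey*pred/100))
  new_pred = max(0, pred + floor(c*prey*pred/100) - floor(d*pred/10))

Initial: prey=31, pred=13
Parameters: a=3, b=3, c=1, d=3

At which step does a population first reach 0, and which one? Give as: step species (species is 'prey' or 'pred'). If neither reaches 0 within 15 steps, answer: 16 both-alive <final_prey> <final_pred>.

Answer: 16 both-alive 42 7

Derivation:
Step 1: prey: 31+9-12=28; pred: 13+4-3=14
Step 2: prey: 28+8-11=25; pred: 14+3-4=13
Step 3: prey: 25+7-9=23; pred: 13+3-3=13
Step 4: prey: 23+6-8=21; pred: 13+2-3=12
Step 5: prey: 21+6-7=20; pred: 12+2-3=11
Step 6: prey: 20+6-6=20; pred: 11+2-3=10
Step 7: prey: 20+6-6=20; pred: 10+2-3=9
Step 8: prey: 20+6-5=21; pred: 9+1-2=8
Step 9: prey: 21+6-5=22; pred: 8+1-2=7
Step 10: prey: 22+6-4=24; pred: 7+1-2=6
Step 11: prey: 24+7-4=27; pred: 6+1-1=6
Step 12: prey: 27+8-4=31; pred: 6+1-1=6
Step 13: prey: 31+9-5=35; pred: 6+1-1=6
Step 14: prey: 35+10-6=39; pred: 6+2-1=7
Step 15: prey: 39+11-8=42; pred: 7+2-2=7
No extinction within 15 steps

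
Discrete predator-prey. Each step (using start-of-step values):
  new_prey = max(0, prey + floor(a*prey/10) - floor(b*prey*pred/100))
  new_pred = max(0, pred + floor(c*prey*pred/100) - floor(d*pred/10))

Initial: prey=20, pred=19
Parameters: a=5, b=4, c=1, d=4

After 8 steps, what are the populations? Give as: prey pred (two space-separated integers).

Step 1: prey: 20+10-15=15; pred: 19+3-7=15
Step 2: prey: 15+7-9=13; pred: 15+2-6=11
Step 3: prey: 13+6-5=14; pred: 11+1-4=8
Step 4: prey: 14+7-4=17; pred: 8+1-3=6
Step 5: prey: 17+8-4=21; pred: 6+1-2=5
Step 6: prey: 21+10-4=27; pred: 5+1-2=4
Step 7: prey: 27+13-4=36; pred: 4+1-1=4
Step 8: prey: 36+18-5=49; pred: 4+1-1=4

Answer: 49 4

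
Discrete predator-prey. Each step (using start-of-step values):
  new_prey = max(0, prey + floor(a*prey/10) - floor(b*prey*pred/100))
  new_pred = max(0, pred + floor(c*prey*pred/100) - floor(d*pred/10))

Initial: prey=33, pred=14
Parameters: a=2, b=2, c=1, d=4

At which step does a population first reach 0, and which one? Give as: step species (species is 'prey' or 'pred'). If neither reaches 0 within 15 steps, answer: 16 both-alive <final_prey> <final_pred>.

Step 1: prey: 33+6-9=30; pred: 14+4-5=13
Step 2: prey: 30+6-7=29; pred: 13+3-5=11
Step 3: prey: 29+5-6=28; pred: 11+3-4=10
Step 4: prey: 28+5-5=28; pred: 10+2-4=8
Step 5: prey: 28+5-4=29; pred: 8+2-3=7
Step 6: prey: 29+5-4=30; pred: 7+2-2=7
Step 7: prey: 30+6-4=32; pred: 7+2-2=7
Step 8: prey: 32+6-4=34; pred: 7+2-2=7
Step 9: prey: 34+6-4=36; pred: 7+2-2=7
Step 10: prey: 36+7-5=38; pred: 7+2-2=7
Step 11: prey: 38+7-5=40; pred: 7+2-2=7
Step 12: prey: 40+8-5=43; pred: 7+2-2=7
Step 13: prey: 43+8-6=45; pred: 7+3-2=8
Step 14: prey: 45+9-7=47; pred: 8+3-3=8
Step 15: prey: 47+9-7=49; pred: 8+3-3=8
No extinction within 15 steps

Answer: 16 both-alive 49 8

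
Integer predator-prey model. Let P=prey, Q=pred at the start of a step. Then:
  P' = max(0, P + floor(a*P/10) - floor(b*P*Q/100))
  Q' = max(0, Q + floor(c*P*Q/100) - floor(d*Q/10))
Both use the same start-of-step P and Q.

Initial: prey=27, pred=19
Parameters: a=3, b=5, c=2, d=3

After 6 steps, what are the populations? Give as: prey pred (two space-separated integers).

Step 1: prey: 27+8-25=10; pred: 19+10-5=24
Step 2: prey: 10+3-12=1; pred: 24+4-7=21
Step 3: prey: 1+0-1=0; pred: 21+0-6=15
Step 4: prey: 0+0-0=0; pred: 15+0-4=11
Step 5: prey: 0+0-0=0; pred: 11+0-3=8
Step 6: prey: 0+0-0=0; pred: 8+0-2=6

Answer: 0 6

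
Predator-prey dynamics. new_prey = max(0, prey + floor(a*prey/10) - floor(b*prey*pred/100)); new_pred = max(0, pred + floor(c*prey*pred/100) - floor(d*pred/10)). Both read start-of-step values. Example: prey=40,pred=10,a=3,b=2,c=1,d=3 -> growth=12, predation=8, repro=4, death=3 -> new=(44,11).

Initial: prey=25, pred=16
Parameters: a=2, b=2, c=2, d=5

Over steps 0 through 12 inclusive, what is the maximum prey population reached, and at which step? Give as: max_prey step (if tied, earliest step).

Step 1: prey: 25+5-8=22; pred: 16+8-8=16
Step 2: prey: 22+4-7=19; pred: 16+7-8=15
Step 3: prey: 19+3-5=17; pred: 15+5-7=13
Step 4: prey: 17+3-4=16; pred: 13+4-6=11
Step 5: prey: 16+3-3=16; pred: 11+3-5=9
Step 6: prey: 16+3-2=17; pred: 9+2-4=7
Step 7: prey: 17+3-2=18; pred: 7+2-3=6
Step 8: prey: 18+3-2=19; pred: 6+2-3=5
Step 9: prey: 19+3-1=21; pred: 5+1-2=4
Step 10: prey: 21+4-1=24; pred: 4+1-2=3
Step 11: prey: 24+4-1=27; pred: 3+1-1=3
Step 12: prey: 27+5-1=31; pred: 3+1-1=3
Max prey = 31 at step 12

Answer: 31 12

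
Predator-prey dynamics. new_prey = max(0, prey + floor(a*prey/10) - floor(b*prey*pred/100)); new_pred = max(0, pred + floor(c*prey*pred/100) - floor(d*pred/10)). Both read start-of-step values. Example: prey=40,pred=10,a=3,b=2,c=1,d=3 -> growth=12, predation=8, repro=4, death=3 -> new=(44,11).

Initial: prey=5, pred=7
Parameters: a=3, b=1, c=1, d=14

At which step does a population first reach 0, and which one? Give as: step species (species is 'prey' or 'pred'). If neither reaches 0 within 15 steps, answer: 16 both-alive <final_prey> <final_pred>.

Answer: 1 pred

Derivation:
Step 1: prey: 5+1-0=6; pred: 7+0-9=0
First extinction: pred at step 1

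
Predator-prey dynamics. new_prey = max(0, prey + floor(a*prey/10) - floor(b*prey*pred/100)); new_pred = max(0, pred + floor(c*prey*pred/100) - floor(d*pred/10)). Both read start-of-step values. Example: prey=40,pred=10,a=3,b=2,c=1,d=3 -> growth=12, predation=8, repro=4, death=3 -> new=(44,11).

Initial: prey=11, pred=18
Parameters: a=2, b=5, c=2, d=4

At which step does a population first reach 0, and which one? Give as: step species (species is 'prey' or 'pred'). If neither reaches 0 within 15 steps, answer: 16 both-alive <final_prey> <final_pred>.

Step 1: prey: 11+2-9=4; pred: 18+3-7=14
Step 2: prey: 4+0-2=2; pred: 14+1-5=10
Step 3: prey: 2+0-1=1; pred: 10+0-4=6
Step 4: prey: 1+0-0=1; pred: 6+0-2=4
Step 5: prey: 1+0-0=1; pred: 4+0-1=3
Step 6: prey: 1+0-0=1; pred: 3+0-1=2
Step 7: prey: 1+0-0=1; pred: 2+0-0=2
Steps 8-15: state stable at prey=1, pred=2 (no change)
No extinction within 15 steps

Answer: 16 both-alive 1 2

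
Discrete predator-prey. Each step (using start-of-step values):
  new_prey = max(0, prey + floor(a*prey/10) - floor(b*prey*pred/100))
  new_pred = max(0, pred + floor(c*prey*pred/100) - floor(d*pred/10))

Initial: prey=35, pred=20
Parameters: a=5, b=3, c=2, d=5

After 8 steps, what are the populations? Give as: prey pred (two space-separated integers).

Step 1: prey: 35+17-21=31; pred: 20+14-10=24
Step 2: prey: 31+15-22=24; pred: 24+14-12=26
Step 3: prey: 24+12-18=18; pred: 26+12-13=25
Step 4: prey: 18+9-13=14; pred: 25+9-12=22
Step 5: prey: 14+7-9=12; pred: 22+6-11=17
Step 6: prey: 12+6-6=12; pred: 17+4-8=13
Step 7: prey: 12+6-4=14; pred: 13+3-6=10
Step 8: prey: 14+7-4=17; pred: 10+2-5=7

Answer: 17 7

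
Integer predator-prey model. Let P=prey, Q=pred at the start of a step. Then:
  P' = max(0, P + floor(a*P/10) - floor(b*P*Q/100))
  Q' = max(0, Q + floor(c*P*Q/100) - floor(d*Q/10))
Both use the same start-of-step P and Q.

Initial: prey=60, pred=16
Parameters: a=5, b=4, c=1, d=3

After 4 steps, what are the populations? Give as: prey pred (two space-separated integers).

Answer: 8 23

Derivation:
Step 1: prey: 60+30-38=52; pred: 16+9-4=21
Step 2: prey: 52+26-43=35; pred: 21+10-6=25
Step 3: prey: 35+17-35=17; pred: 25+8-7=26
Step 4: prey: 17+8-17=8; pred: 26+4-7=23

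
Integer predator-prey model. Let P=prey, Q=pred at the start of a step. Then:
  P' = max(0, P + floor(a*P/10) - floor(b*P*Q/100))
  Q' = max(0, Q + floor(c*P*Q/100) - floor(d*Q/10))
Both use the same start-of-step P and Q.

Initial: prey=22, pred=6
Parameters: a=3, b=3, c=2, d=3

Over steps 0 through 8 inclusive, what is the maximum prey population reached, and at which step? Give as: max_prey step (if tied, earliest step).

Answer: 29 3

Derivation:
Step 1: prey: 22+6-3=25; pred: 6+2-1=7
Step 2: prey: 25+7-5=27; pred: 7+3-2=8
Step 3: prey: 27+8-6=29; pred: 8+4-2=10
Step 4: prey: 29+8-8=29; pred: 10+5-3=12
Step 5: prey: 29+8-10=27; pred: 12+6-3=15
Step 6: prey: 27+8-12=23; pred: 15+8-4=19
Step 7: prey: 23+6-13=16; pred: 19+8-5=22
Step 8: prey: 16+4-10=10; pred: 22+7-6=23
Max prey = 29 at step 3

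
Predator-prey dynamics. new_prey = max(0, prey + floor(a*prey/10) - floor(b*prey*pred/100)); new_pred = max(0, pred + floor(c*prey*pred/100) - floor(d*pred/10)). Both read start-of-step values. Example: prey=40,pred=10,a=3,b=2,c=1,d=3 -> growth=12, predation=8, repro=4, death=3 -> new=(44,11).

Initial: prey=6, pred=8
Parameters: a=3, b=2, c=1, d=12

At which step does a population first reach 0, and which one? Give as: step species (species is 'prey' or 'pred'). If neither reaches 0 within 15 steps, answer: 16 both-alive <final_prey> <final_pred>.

Step 1: prey: 6+1-0=7; pred: 8+0-9=0
First extinction: pred at step 1

Answer: 1 pred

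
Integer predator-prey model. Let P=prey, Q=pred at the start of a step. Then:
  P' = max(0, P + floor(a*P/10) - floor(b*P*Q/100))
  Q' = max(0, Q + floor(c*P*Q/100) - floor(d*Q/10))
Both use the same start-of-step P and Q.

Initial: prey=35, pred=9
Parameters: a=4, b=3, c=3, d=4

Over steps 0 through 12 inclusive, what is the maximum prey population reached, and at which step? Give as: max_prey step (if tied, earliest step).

Answer: 40 1

Derivation:
Step 1: prey: 35+14-9=40; pred: 9+9-3=15
Step 2: prey: 40+16-18=38; pred: 15+18-6=27
Step 3: prey: 38+15-30=23; pred: 27+30-10=47
Step 4: prey: 23+9-32=0; pred: 47+32-18=61
Step 5: prey: 0+0-0=0; pred: 61+0-24=37
Step 6: prey: 0+0-0=0; pred: 37+0-14=23
Step 7: prey: 0+0-0=0; pred: 23+0-9=14
Step 8: prey: 0+0-0=0; pred: 14+0-5=9
Step 9: prey: 0+0-0=0; pred: 9+0-3=6
Step 10: prey: 0+0-0=0; pred: 6+0-2=4
Step 11: prey: 0+0-0=0; pred: 4+0-1=3
Step 12: prey: 0+0-0=0; pred: 3+0-1=2
Max prey = 40 at step 1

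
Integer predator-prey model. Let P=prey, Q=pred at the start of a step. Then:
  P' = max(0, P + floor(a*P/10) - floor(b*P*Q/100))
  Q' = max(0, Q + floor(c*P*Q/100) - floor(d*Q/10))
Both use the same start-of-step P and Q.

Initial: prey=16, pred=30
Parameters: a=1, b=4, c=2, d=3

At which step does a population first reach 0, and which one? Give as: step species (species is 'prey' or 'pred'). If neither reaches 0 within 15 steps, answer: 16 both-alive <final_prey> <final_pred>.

Answer: 1 prey

Derivation:
Step 1: prey: 16+1-19=0; pred: 30+9-9=30
First extinction: prey at step 1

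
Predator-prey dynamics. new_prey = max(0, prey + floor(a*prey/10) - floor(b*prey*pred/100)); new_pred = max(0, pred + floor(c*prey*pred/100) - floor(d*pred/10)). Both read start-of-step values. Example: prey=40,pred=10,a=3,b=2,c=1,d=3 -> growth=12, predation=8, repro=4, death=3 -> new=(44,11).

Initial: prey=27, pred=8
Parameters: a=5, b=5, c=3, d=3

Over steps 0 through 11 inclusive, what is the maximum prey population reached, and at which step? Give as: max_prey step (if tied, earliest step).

Step 1: prey: 27+13-10=30; pred: 8+6-2=12
Step 2: prey: 30+15-18=27; pred: 12+10-3=19
Step 3: prey: 27+13-25=15; pred: 19+15-5=29
Step 4: prey: 15+7-21=1; pred: 29+13-8=34
Step 5: prey: 1+0-1=0; pred: 34+1-10=25
Step 6: prey: 0+0-0=0; pred: 25+0-7=18
Step 7: prey: 0+0-0=0; pred: 18+0-5=13
Step 8: prey: 0+0-0=0; pred: 13+0-3=10
Step 9: prey: 0+0-0=0; pred: 10+0-3=7
Step 10: prey: 0+0-0=0; pred: 7+0-2=5
Step 11: prey: 0+0-0=0; pred: 5+0-1=4
Max prey = 30 at step 1

Answer: 30 1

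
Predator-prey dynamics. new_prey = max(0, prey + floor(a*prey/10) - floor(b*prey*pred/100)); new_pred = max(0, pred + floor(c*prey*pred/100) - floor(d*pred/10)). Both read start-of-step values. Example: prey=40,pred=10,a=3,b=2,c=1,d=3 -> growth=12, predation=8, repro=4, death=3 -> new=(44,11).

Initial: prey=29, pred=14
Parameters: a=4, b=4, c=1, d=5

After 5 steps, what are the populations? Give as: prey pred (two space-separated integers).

Answer: 38 3

Derivation:
Step 1: prey: 29+11-16=24; pred: 14+4-7=11
Step 2: prey: 24+9-10=23; pred: 11+2-5=8
Step 3: prey: 23+9-7=25; pred: 8+1-4=5
Step 4: prey: 25+10-5=30; pred: 5+1-2=4
Step 5: prey: 30+12-4=38; pred: 4+1-2=3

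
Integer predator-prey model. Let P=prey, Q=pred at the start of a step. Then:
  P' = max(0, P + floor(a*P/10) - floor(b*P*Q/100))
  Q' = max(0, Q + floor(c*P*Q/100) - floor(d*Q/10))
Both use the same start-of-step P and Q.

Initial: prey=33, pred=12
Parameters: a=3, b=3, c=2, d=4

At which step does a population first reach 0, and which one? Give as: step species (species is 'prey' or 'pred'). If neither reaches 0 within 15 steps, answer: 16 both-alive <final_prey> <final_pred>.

Answer: 16 both-alive 25 2

Derivation:
Step 1: prey: 33+9-11=31; pred: 12+7-4=15
Step 2: prey: 31+9-13=27; pred: 15+9-6=18
Step 3: prey: 27+8-14=21; pred: 18+9-7=20
Step 4: prey: 21+6-12=15; pred: 20+8-8=20
Step 5: prey: 15+4-9=10; pred: 20+6-8=18
Step 6: prey: 10+3-5=8; pred: 18+3-7=14
Step 7: prey: 8+2-3=7; pred: 14+2-5=11
Step 8: prey: 7+2-2=7; pred: 11+1-4=8
Step 9: prey: 7+2-1=8; pred: 8+1-3=6
Step 10: prey: 8+2-1=9; pred: 6+0-2=4
Step 11: prey: 9+2-1=10; pred: 4+0-1=3
Step 12: prey: 10+3-0=13; pred: 3+0-1=2
Step 13: prey: 13+3-0=16; pred: 2+0-0=2
Step 14: prey: 16+4-0=20; pred: 2+0-0=2
Step 15: prey: 20+6-1=25; pred: 2+0-0=2
No extinction within 15 steps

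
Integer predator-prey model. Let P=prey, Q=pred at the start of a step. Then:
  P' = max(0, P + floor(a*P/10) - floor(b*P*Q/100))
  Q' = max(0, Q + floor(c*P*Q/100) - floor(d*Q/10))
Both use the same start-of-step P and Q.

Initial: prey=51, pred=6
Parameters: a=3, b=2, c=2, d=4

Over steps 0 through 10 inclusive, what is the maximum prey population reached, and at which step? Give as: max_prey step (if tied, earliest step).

Answer: 66 2

Derivation:
Step 1: prey: 51+15-6=60; pred: 6+6-2=10
Step 2: prey: 60+18-12=66; pred: 10+12-4=18
Step 3: prey: 66+19-23=62; pred: 18+23-7=34
Step 4: prey: 62+18-42=38; pred: 34+42-13=63
Step 5: prey: 38+11-47=2; pred: 63+47-25=85
Step 6: prey: 2+0-3=0; pred: 85+3-34=54
Step 7: prey: 0+0-0=0; pred: 54+0-21=33
Step 8: prey: 0+0-0=0; pred: 33+0-13=20
Step 9: prey: 0+0-0=0; pred: 20+0-8=12
Step 10: prey: 0+0-0=0; pred: 12+0-4=8
Max prey = 66 at step 2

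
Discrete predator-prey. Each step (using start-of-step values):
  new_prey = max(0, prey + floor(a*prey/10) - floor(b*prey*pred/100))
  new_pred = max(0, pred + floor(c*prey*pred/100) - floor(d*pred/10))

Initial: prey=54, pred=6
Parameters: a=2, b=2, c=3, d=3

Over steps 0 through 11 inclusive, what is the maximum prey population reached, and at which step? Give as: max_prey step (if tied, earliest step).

Answer: 58 1

Derivation:
Step 1: prey: 54+10-6=58; pred: 6+9-1=14
Step 2: prey: 58+11-16=53; pred: 14+24-4=34
Step 3: prey: 53+10-36=27; pred: 34+54-10=78
Step 4: prey: 27+5-42=0; pred: 78+63-23=118
Step 5: prey: 0+0-0=0; pred: 118+0-35=83
Step 6: prey: 0+0-0=0; pred: 83+0-24=59
Step 7: prey: 0+0-0=0; pred: 59+0-17=42
Step 8: prey: 0+0-0=0; pred: 42+0-12=30
Step 9: prey: 0+0-0=0; pred: 30+0-9=21
Step 10: prey: 0+0-0=0; pred: 21+0-6=15
Step 11: prey: 0+0-0=0; pred: 15+0-4=11
Max prey = 58 at step 1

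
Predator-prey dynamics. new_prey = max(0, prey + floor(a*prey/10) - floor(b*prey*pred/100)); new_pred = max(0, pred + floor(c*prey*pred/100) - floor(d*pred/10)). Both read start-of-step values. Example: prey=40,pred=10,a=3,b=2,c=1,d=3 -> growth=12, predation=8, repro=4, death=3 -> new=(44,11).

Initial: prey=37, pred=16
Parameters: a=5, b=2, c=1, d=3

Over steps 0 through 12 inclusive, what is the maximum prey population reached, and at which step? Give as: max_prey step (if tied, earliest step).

Step 1: prey: 37+18-11=44; pred: 16+5-4=17
Step 2: prey: 44+22-14=52; pred: 17+7-5=19
Step 3: prey: 52+26-19=59; pred: 19+9-5=23
Step 4: prey: 59+29-27=61; pred: 23+13-6=30
Step 5: prey: 61+30-36=55; pred: 30+18-9=39
Step 6: prey: 55+27-42=40; pred: 39+21-11=49
Step 7: prey: 40+20-39=21; pred: 49+19-14=54
Step 8: prey: 21+10-22=9; pred: 54+11-16=49
Step 9: prey: 9+4-8=5; pred: 49+4-14=39
Step 10: prey: 5+2-3=4; pred: 39+1-11=29
Step 11: prey: 4+2-2=4; pred: 29+1-8=22
Step 12: prey: 4+2-1=5; pred: 22+0-6=16
Max prey = 61 at step 4

Answer: 61 4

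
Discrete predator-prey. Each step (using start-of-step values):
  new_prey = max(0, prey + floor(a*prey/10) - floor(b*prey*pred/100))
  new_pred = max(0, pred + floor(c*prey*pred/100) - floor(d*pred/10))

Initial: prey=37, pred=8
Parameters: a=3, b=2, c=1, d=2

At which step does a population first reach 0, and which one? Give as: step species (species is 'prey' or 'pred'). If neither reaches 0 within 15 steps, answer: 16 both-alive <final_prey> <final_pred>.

Step 1: prey: 37+11-5=43; pred: 8+2-1=9
Step 2: prey: 43+12-7=48; pred: 9+3-1=11
Step 3: prey: 48+14-10=52; pred: 11+5-2=14
Step 4: prey: 52+15-14=53; pred: 14+7-2=19
Step 5: prey: 53+15-20=48; pred: 19+10-3=26
Step 6: prey: 48+14-24=38; pred: 26+12-5=33
Step 7: prey: 38+11-25=24; pred: 33+12-6=39
Step 8: prey: 24+7-18=13; pred: 39+9-7=41
Step 9: prey: 13+3-10=6; pred: 41+5-8=38
Step 10: prey: 6+1-4=3; pred: 38+2-7=33
Step 11: prey: 3+0-1=2; pred: 33+0-6=27
Step 12: prey: 2+0-1=1; pred: 27+0-5=22
Step 13: prey: 1+0-0=1; pred: 22+0-4=18
Step 14: prey: 1+0-0=1; pred: 18+0-3=15
Step 15: prey: 1+0-0=1; pred: 15+0-3=12
No extinction within 15 steps

Answer: 16 both-alive 1 12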